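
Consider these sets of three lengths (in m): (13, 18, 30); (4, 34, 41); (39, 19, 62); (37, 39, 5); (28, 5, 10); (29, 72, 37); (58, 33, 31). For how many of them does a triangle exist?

3

(13,18,30): 13+18 > 30 → valid
(4,34,41): 4+34 ≤ 41 → not valid
(19,39,62): 19+39 ≤ 62 → not valid
(5,37,39): 5+37 > 39 → valid
(5,10,28): 5+10 ≤ 28 → not valid
(29,37,72): 29+37 ≤ 72 → not valid
(31,33,58): 31+33 > 58 → valid
3 of the 7 triples form a triangle.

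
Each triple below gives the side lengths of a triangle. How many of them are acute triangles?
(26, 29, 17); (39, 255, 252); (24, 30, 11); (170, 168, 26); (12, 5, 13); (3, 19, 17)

1

(26,29,17): 17²+26² = 965 > 841 = 29² → acute
(39,255,252): 39²+252² = 65025 = 255² → right
(24,30,11): 11²+24² = 697 < 900 = 30² → obtuse
(170,168,26): 26²+168² = 28900 = 170² → right
(12,5,13): 5²+12² = 169 = 13² → right
(3,19,17): 3²+17² = 298 < 361 = 19² → obtuse
1 of the 6 is acute.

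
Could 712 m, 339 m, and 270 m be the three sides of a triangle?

The longest side is 712, but the other two sum to only 609.
609 < 712, so the triangle inequality fails.

No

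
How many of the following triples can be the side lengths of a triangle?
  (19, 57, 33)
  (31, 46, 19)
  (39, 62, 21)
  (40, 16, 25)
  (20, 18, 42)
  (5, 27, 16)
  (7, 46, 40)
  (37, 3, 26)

(19,33,57): 19+33 ≤ 57 → not valid
(19,31,46): 19+31 > 46 → valid
(21,39,62): 21+39 ≤ 62 → not valid
(16,25,40): 16+25 > 40 → valid
(18,20,42): 18+20 ≤ 42 → not valid
(5,16,27): 5+16 ≤ 27 → not valid
(7,40,46): 7+40 > 46 → valid
(3,26,37): 3+26 ≤ 37 → not valid
3 of the 8 triples form a triangle.

3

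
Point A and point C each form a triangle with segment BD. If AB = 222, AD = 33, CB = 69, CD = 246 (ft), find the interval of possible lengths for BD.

From triangle ABD: |222 − 33| < BD < 222 + 33, i.e. 189 < BD < 255.
From triangle CBD: 177 < BD < 315.
Both must hold, so BD lies in the intersection.

189 < BD < 255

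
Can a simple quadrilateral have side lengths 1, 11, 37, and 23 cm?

No

For a quadrilateral, each side must be shorter than the sum of the others.
Here the longest side is 37, but the remaining 3 sides sum to only 35.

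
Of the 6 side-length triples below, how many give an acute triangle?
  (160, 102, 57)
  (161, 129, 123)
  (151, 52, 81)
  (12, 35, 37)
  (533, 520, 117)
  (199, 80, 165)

(160,102,57): 57+102 ≤ 160, not a triangle
(161,129,123): 123²+129² = 31770 > 25921 = 161² → acute
(151,52,81): 52+81 ≤ 151, not a triangle
(12,35,37): 12²+35² = 1369 = 37² → right
(533,520,117): 117²+520² = 284089 = 533² → right
(199,80,165): 80²+165² = 33625 < 39601 = 199² → obtuse
1 of the 6 is acute.

1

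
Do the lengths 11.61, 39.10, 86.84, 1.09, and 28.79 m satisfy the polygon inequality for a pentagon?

No

For a pentagon, each side must be shorter than the sum of the others.
Here the longest side is 86.84, but the remaining 4 sides sum to only 80.59.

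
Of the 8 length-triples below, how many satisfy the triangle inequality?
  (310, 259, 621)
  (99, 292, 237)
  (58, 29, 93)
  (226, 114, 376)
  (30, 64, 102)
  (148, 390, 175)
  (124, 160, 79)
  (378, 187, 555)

3

(259,310,621): 259+310 ≤ 621 → not valid
(99,237,292): 99+237 > 292 → valid
(29,58,93): 29+58 ≤ 93 → not valid
(114,226,376): 114+226 ≤ 376 → not valid
(30,64,102): 30+64 ≤ 102 → not valid
(148,175,390): 148+175 ≤ 390 → not valid
(79,124,160): 79+124 > 160 → valid
(187,378,555): 187+378 > 555 → valid
3 of the 8 triples form a triangle.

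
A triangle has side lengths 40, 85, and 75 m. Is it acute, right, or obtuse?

Compare the square of the longest side to the sum of squares of the other two: 40² + 75² = 7225 = 85².

right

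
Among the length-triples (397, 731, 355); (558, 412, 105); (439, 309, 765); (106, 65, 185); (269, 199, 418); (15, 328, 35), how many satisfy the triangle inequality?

(355,397,731): 355+397 > 731 → valid
(105,412,558): 105+412 ≤ 558 → not valid
(309,439,765): 309+439 ≤ 765 → not valid
(65,106,185): 65+106 ≤ 185 → not valid
(199,269,418): 199+269 > 418 → valid
(15,35,328): 15+35 ≤ 328 → not valid
2 of the 6 triples form a triangle.

2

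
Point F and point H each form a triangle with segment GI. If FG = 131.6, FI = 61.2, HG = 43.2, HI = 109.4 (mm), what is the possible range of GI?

From triangle FGI: |131.6 − 61.2| < GI < 131.6 + 61.2, i.e. 70.4 < GI < 192.8.
From triangle HGI: 66.2 < GI < 152.6.
Both must hold, so GI lies in the intersection.

70.4 < GI < 152.6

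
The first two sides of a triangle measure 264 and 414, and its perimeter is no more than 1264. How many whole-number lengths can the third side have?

Triangle inequality: 150 < x < 678. Perimeter ≤ 1264 gives x ≤ 1264 − 264 − 414 = 586.
So 150 < x ≤ 586; integers 151 through 586: 436 values.

436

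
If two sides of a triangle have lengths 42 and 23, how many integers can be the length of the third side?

45

The third side lies in the open interval (19, 65).
Integers from 20 to 64 inclusive: 64 − 20 + 1 = 45.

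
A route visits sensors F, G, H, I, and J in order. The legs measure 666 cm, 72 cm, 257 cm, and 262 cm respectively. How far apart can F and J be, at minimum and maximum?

The maximum is all hops collinear in one direction: 666 + 72 + 257 + 262 = 1257.
The longest hop is 666; the others sum to 591. Folding the others back against it leaves at least 666 − 591 = 75.

75 ≤ FJ ≤ 1257 cm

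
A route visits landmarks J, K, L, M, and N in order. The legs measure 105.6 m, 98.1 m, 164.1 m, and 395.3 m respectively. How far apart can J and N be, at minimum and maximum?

The maximum is all hops collinear in one direction: 105.6 + 98.1 + 164.1 + 395.3 = 763.1.
The longest hop is 395.3; the others sum to 367.8. Folding the others back against it leaves at least 395.3 − 367.8 = 27.5.

27.5 ≤ JN ≤ 763.1 m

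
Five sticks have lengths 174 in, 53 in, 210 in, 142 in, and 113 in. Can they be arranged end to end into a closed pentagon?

Yes

A pentagon exists iff every side is shorter than the sum of the others — equivalently, the longest side is less than the sum of the rest.
Longest side 210 < 482 (sum of the remaining 4), so yes.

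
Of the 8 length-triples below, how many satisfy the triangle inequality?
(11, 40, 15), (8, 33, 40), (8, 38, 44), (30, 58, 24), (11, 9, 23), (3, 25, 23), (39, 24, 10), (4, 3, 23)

(11,15,40): 11+15 ≤ 40 → not valid
(8,33,40): 8+33 > 40 → valid
(8,38,44): 8+38 > 44 → valid
(24,30,58): 24+30 ≤ 58 → not valid
(9,11,23): 9+11 ≤ 23 → not valid
(3,23,25): 3+23 > 25 → valid
(10,24,39): 10+24 ≤ 39 → not valid
(3,4,23): 3+4 ≤ 23 → not valid
3 of the 8 triples form a triangle.

3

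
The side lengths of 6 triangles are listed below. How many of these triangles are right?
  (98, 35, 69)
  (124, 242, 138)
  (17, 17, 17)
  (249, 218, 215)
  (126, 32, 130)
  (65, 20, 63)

(98,35,69): 35²+69² = 5986 < 9604 = 98² → obtuse
(124,242,138): 124²+138² = 34420 < 58564 = 242² → obtuse
(17,17,17): 17²+17² = 578 > 289 = 17² → acute
(249,218,215): 215²+218² = 93749 > 62001 = 249² → acute
(126,32,130): 32²+126² = 16900 = 130² → right
(65,20,63): 20²+63² = 4369 > 4225 = 65² → acute
1 of the 6 is right.

1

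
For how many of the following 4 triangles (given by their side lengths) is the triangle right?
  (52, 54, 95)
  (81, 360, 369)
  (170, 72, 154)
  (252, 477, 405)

3

(52,54,95): 52²+54² = 5620 < 9025 = 95² → obtuse
(81,360,369): 81²+360² = 136161 = 369² → right
(170,72,154): 72²+154² = 28900 = 170² → right
(252,477,405): 252²+405² = 227529 = 477² → right
3 of the 4 are right.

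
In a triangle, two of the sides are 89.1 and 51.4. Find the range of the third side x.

37.7 < x < 140.5

By the triangle inequality, x must be less than 89.1 + 51.4 = 140.5 and greater than |89.1 − 51.4| = 37.7.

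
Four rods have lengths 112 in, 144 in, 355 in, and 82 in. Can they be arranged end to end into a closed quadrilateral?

No

For a quadrilateral, each side must be shorter than the sum of the others.
Here the longest side is 355, but the remaining 3 sides sum to only 338.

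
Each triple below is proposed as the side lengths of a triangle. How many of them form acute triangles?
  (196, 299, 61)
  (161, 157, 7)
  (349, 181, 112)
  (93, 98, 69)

1

(196,299,61): 61+196 ≤ 299, not a triangle
(161,157,7): 7²+157² = 24698 < 25921 = 161² → obtuse
(349,181,112): 112+181 ≤ 349, not a triangle
(93,98,69): 69²+93² = 13410 > 9604 = 98² → acute
1 of the 4 is acute.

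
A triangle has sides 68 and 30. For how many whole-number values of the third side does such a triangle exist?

59

The third side lies in the open interval (38, 98).
Integers from 39 to 97 inclusive: 97 − 39 + 1 = 59.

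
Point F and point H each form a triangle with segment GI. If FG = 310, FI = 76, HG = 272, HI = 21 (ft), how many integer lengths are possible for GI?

From triangle FGI: 234 < GI < 386.
From triangle HGI: 251 < GI < 293.
Intersection: 251 < GI < 293, so integers 252 through 292: 41 values.

41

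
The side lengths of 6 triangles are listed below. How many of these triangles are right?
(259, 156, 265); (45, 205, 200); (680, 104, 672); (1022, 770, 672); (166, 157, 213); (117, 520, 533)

4

(259,156,265): 156²+259² = 91417 > 70225 = 265² → acute
(45,205,200): 45²+200² = 42025 = 205² → right
(680,104,672): 104²+672² = 462400 = 680² → right
(1022,770,672): 672²+770² = 1044484 = 1022² → right
(166,157,213): 157²+166² = 52205 > 45369 = 213² → acute
(117,520,533): 117²+520² = 284089 = 533² → right
4 of the 6 are right.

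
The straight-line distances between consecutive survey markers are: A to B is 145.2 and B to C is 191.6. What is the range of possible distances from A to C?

By the triangle inequality, |145.2 − 191.6| ≤ AC ≤ 145.2 + 191.6.

46.4 ≤ AC ≤ 336.8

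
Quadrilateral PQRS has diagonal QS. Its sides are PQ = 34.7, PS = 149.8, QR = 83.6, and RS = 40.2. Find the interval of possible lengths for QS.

From triangle PQS: |34.7 − 149.8| < QS < 34.7 + 149.8, i.e. 115.1 < QS < 184.5.
From triangle RQS: 43.4 < QS < 123.8.
Both must hold, so QS lies in the intersection.

115.1 < QS < 123.8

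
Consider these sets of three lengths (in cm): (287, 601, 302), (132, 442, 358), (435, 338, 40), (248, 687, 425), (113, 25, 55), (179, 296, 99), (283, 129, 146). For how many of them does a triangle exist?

1

(287,302,601): 287+302 ≤ 601 → not valid
(132,358,442): 132+358 > 442 → valid
(40,338,435): 40+338 ≤ 435 → not valid
(248,425,687): 248+425 ≤ 687 → not valid
(25,55,113): 25+55 ≤ 113 → not valid
(99,179,296): 99+179 ≤ 296 → not valid
(129,146,283): 129+146 ≤ 283 → not valid
1 of the 7 triples forms a triangle.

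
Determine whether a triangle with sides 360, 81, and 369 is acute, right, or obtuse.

right

Compare the square of the longest side to the sum of squares of the other two: 81² + 360² = 136161 = 369².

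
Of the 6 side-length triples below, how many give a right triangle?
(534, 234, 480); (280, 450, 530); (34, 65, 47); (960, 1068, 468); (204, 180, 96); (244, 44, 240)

5

(534,234,480): 234²+480² = 285156 = 534² → right
(280,450,530): 280²+450² = 280900 = 530² → right
(34,65,47): 34²+47² = 3365 < 4225 = 65² → obtuse
(960,1068,468): 468²+960² = 1140624 = 1068² → right
(204,180,96): 96²+180² = 41616 = 204² → right
(244,44,240): 44²+240² = 59536 = 244² → right
5 of the 6 are right.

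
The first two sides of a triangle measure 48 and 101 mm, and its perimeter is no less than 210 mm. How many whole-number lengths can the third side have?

88

Triangle inequality: 53 < x < 149. Perimeter ≥ 210 gives x ≥ 210 − 48 − 101 = 61.
So 61 ≤ x < 149; integers 61 through 148: 88 values.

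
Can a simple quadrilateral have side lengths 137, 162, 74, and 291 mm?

A quadrilateral exists iff every side is shorter than the sum of the others — equivalently, the longest side is less than the sum of the rest.
Longest side 291 < 373 (sum of the remaining 3), so yes.

Yes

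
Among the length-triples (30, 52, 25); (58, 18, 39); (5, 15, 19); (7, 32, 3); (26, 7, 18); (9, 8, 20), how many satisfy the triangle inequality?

(25,30,52): 25+30 > 52 → valid
(18,39,58): 18+39 ≤ 58 → not valid
(5,15,19): 5+15 > 19 → valid
(3,7,32): 3+7 ≤ 32 → not valid
(7,18,26): 7+18 ≤ 26 → not valid
(8,9,20): 8+9 ≤ 20 → not valid
2 of the 6 triples form a triangle.

2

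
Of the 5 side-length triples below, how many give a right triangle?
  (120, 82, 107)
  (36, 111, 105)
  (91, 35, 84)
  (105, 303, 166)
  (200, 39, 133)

2

(120,82,107): 82²+107² = 18173 > 14400 = 120² → acute
(36,111,105): 36²+105² = 12321 = 111² → right
(91,35,84): 35²+84² = 8281 = 91² → right
(105,303,166): 105+166 ≤ 303, not a triangle
(200,39,133): 39+133 ≤ 200, not a triangle
2 of the 5 are right.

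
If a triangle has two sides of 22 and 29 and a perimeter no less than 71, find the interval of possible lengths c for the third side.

Triangle inequality alone gives 7 < c < 51.
The perimeter condition gives c ≥ 71 − 22 − 29 = 20.
Intersecting the two: 20 ≤ c < 51.

20 ≤ c < 51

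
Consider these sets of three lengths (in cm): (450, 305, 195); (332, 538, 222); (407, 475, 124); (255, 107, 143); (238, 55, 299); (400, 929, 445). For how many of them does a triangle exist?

(195,305,450): 195+305 > 450 → valid
(222,332,538): 222+332 > 538 → valid
(124,407,475): 124+407 > 475 → valid
(107,143,255): 107+143 ≤ 255 → not valid
(55,238,299): 55+238 ≤ 299 → not valid
(400,445,929): 400+445 ≤ 929 → not valid
3 of the 6 triples form a triangle.

3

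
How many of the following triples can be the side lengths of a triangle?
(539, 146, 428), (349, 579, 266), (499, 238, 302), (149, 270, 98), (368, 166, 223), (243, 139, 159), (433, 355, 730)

(146,428,539): 146+428 > 539 → valid
(266,349,579): 266+349 > 579 → valid
(238,302,499): 238+302 > 499 → valid
(98,149,270): 98+149 ≤ 270 → not valid
(166,223,368): 166+223 > 368 → valid
(139,159,243): 139+159 > 243 → valid
(355,433,730): 355+433 > 730 → valid
6 of the 7 triples form a triangle.

6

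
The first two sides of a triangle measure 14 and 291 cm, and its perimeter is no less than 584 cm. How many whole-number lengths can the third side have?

26

Triangle inequality: 277 < x < 305. Perimeter ≥ 584 gives x ≥ 584 − 14 − 291 = 279.
So 279 ≤ x < 305; integers 279 through 304: 26 values.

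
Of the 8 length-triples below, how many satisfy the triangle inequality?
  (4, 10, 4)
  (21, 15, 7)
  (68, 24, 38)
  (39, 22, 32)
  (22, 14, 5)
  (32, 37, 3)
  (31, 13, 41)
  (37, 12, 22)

3

(4,4,10): 4+4 ≤ 10 → not valid
(7,15,21): 7+15 > 21 → valid
(24,38,68): 24+38 ≤ 68 → not valid
(22,32,39): 22+32 > 39 → valid
(5,14,22): 5+14 ≤ 22 → not valid
(3,32,37): 3+32 ≤ 37 → not valid
(13,31,41): 13+31 > 41 → valid
(12,22,37): 12+22 ≤ 37 → not valid
3 of the 8 triples form a triangle.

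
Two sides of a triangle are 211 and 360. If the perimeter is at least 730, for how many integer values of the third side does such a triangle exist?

Triangle inequality: 149 < x < 571. Perimeter ≥ 730 gives x ≥ 730 − 211 − 360 = 159.
So 159 ≤ x < 571; integers 159 through 570: 412 values.

412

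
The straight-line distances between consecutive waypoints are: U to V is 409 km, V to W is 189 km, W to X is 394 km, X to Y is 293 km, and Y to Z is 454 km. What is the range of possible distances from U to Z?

The maximum is all hops collinear in one direction: 409 + 189 + 394 + 293 + 454 = 1739.
The longest hop is 454; the others sum to 1285. Since 454 ≤ 1285, the path can fold back on itself completely, so the minimum distance is 0.

0 ≤ UZ ≤ 1739 km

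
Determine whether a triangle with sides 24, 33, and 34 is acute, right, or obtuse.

Compare the square of the longest side to the sum of squares of the other two: 24² + 33² = 1665 > 1156 = 34².

acute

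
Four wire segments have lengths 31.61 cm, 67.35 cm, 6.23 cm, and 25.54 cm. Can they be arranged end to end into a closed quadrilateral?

No

For a quadrilateral, each side must be shorter than the sum of the others.
Here the longest side is 67.35, but the remaining 3 sides sum to only 63.38.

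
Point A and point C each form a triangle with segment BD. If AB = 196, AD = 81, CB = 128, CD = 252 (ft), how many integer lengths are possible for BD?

152

From triangle ABD: 115 < BD < 277.
From triangle CBD: 124 < BD < 380.
Intersection: 124 < BD < 277, so integers 125 through 276: 152 values.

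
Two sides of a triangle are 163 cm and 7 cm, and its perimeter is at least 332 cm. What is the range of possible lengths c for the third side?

162 ≤ c < 170 cm

Triangle inequality alone gives 156 < c < 170.
The perimeter condition gives c ≥ 332 − 163 − 7 = 162.
Intersecting the two: 162 ≤ c < 170.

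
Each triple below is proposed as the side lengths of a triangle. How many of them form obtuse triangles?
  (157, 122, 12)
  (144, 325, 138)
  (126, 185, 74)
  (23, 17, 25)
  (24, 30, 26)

(157,122,12): 12+122 ≤ 157, not a triangle
(144,325,138): 138+144 ≤ 325, not a triangle
(126,185,74): 74²+126² = 21352 < 34225 = 185² → obtuse
(23,17,25): 17²+23² = 818 > 625 = 25² → acute
(24,30,26): 24²+26² = 1252 > 900 = 30² → acute
1 of the 5 is obtuse.

1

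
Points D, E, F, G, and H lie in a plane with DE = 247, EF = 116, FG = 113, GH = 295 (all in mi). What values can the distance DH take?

The maximum is all hops collinear in one direction: 247 + 116 + 113 + 295 = 771.
The longest hop is 295; the others sum to 476. Since 295 ≤ 476, the path can fold back on itself completely, so the minimum distance is 0.

0 ≤ DH ≤ 771 mi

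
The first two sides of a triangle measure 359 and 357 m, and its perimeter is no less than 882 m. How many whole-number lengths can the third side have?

550

Triangle inequality: 2 < x < 716. Perimeter ≥ 882 gives x ≥ 882 − 359 − 357 = 166.
So 166 ≤ x < 716; integers 166 through 715: 550 values.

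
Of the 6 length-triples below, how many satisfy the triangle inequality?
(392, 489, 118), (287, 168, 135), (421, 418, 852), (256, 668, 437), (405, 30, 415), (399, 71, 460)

(118,392,489): 118+392 > 489 → valid
(135,168,287): 135+168 > 287 → valid
(418,421,852): 418+421 ≤ 852 → not valid
(256,437,668): 256+437 > 668 → valid
(30,405,415): 30+405 > 415 → valid
(71,399,460): 71+399 > 460 → valid
5 of the 6 triples form a triangle.

5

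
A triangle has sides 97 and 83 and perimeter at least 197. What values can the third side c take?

Triangle inequality alone gives 14 < c < 180.
The perimeter condition gives c ≥ 197 − 97 − 83 = 17.
Intersecting the two: 17 ≤ c < 180.

17 ≤ c < 180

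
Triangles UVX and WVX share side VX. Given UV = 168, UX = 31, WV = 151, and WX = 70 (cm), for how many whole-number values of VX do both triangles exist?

From triangle UVX: 137 < VX < 199.
From triangle WVX: 81 < VX < 221.
Intersection: 137 < VX < 199, so integers 138 through 198: 61 values.

61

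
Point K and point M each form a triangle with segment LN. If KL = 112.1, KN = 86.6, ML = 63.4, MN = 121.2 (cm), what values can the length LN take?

From triangle KLN: |112.1 − 86.6| < LN < 112.1 + 86.6, i.e. 25.5 < LN < 198.7.
From triangle MLN: 57.8 < LN < 184.6.
Both must hold, so LN lies in the intersection.

57.8 < LN < 184.6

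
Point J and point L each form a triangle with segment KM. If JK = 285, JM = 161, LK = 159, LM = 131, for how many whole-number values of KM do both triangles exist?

From triangle JKM: 124 < KM < 446.
From triangle LKM: 28 < KM < 290.
Intersection: 124 < KM < 290, so integers 125 through 289: 165 values.

165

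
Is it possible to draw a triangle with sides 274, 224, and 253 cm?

The longest side is 274, and the other two sum to 477.
Since 477 > 274, the triangle inequality holds.

Yes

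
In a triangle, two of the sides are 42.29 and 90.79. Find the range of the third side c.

By the triangle inequality, c must be less than 42.29 + 90.79 = 133.08 and greater than |42.29 − 90.79| = 48.50.

48.50 < c < 133.08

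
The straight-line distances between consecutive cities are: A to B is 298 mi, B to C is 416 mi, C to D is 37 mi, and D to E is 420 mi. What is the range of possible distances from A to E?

0 ≤ AE ≤ 1171 mi

The maximum is all hops collinear in one direction: 298 + 416 + 37 + 420 = 1171.
The longest hop is 420; the others sum to 751. Since 420 ≤ 751, the path can fold back on itself completely, so the minimum distance is 0.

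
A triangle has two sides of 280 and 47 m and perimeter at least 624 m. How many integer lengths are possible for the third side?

Triangle inequality: 233 < x < 327. Perimeter ≥ 624 gives x ≥ 624 − 280 − 47 = 297.
So 297 ≤ x < 327; integers 297 through 326: 30 values.

30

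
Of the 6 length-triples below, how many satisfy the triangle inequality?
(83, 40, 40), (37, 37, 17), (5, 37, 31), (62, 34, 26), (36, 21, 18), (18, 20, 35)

3

(40,40,83): 40+40 ≤ 83 → not valid
(17,37,37): 17+37 > 37 → valid
(5,31,37): 5+31 ≤ 37 → not valid
(26,34,62): 26+34 ≤ 62 → not valid
(18,21,36): 18+21 > 36 → valid
(18,20,35): 18+20 > 35 → valid
3 of the 6 triples form a triangle.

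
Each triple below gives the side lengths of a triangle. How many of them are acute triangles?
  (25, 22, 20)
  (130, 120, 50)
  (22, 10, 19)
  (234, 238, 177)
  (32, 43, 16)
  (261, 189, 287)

(25,22,20): 20²+22² = 884 > 625 = 25² → acute
(130,120,50): 50²+120² = 16900 = 130² → right
(22,10,19): 10²+19² = 461 < 484 = 22² → obtuse
(234,238,177): 177²+234² = 86085 > 56644 = 238² → acute
(32,43,16): 16²+32² = 1280 < 1849 = 43² → obtuse
(261,189,287): 189²+261² = 103842 > 82369 = 287² → acute
3 of the 6 are acute.

3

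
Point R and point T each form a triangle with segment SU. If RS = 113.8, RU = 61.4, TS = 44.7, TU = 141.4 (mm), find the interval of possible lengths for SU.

96.7 < SU < 175.2

From triangle RSU: |113.8 − 61.4| < SU < 113.8 + 61.4, i.e. 52.4 < SU < 175.2.
From triangle TSU: 96.7 < SU < 186.1.
Both must hold, so SU lies in the intersection.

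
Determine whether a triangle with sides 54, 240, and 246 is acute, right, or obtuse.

Compare the square of the longest side to the sum of squares of the other two: 54² + 240² = 60516 = 246².

right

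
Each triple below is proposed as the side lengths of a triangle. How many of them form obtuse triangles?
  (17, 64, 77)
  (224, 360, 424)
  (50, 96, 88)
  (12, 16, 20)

(17,64,77): 17²+64² = 4385 < 5929 = 77² → obtuse
(224,360,424): 224²+360² = 179776 = 424² → right
(50,96,88): 50²+88² = 10244 > 9216 = 96² → acute
(12,16,20): 12²+16² = 400 = 20² → right
1 of the 4 is obtuse.

1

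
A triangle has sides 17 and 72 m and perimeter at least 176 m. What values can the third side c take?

Triangle inequality alone gives 55 < c < 89.
The perimeter condition gives c ≥ 176 − 17 − 72 = 87.
Intersecting the two: 87 ≤ c < 89.

87 ≤ c < 89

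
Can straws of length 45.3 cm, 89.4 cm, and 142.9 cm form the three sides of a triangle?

No

The longest side is 142.9, but the other two sum to only 134.7.
134.7 < 142.9, so the triangle inequality fails.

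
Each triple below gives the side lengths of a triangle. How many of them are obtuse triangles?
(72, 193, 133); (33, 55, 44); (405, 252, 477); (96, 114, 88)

1

(72,193,133): 72²+133² = 22873 < 37249 = 193² → obtuse
(33,55,44): 33²+44² = 3025 = 55² → right
(405,252,477): 252²+405² = 227529 = 477² → right
(96,114,88): 88²+96² = 16960 > 12996 = 114² → acute
1 of the 4 is obtuse.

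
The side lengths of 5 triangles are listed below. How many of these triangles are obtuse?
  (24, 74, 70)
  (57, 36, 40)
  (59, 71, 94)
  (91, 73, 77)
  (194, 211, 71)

3

(24,74,70): 24²+70² = 5476 = 74² → right
(57,36,40): 36²+40² = 2896 < 3249 = 57² → obtuse
(59,71,94): 59²+71² = 8522 < 8836 = 94² → obtuse
(91,73,77): 73²+77² = 11258 > 8281 = 91² → acute
(194,211,71): 71²+194² = 42677 < 44521 = 211² → obtuse
3 of the 5 are obtuse.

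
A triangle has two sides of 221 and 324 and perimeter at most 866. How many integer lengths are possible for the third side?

218

Triangle inequality: 103 < x < 545. Perimeter ≤ 866 gives x ≤ 866 − 221 − 324 = 321.
So 103 < x ≤ 321; integers 104 through 321: 218 values.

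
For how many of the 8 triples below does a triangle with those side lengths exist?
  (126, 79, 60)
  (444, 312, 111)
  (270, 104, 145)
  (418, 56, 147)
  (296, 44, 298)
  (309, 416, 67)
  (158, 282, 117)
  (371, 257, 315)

(60,79,126): 60+79 > 126 → valid
(111,312,444): 111+312 ≤ 444 → not valid
(104,145,270): 104+145 ≤ 270 → not valid
(56,147,418): 56+147 ≤ 418 → not valid
(44,296,298): 44+296 > 298 → valid
(67,309,416): 67+309 ≤ 416 → not valid
(117,158,282): 117+158 ≤ 282 → not valid
(257,315,371): 257+315 > 371 → valid
3 of the 8 triples form a triangle.

3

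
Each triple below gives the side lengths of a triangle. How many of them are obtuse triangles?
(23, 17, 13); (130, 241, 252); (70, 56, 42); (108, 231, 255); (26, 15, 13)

2

(23,17,13): 13²+17² = 458 < 529 = 23² → obtuse
(130,241,252): 130²+241² = 74981 > 63504 = 252² → acute
(70,56,42): 42²+56² = 4900 = 70² → right
(108,231,255): 108²+231² = 65025 = 255² → right
(26,15,13): 13²+15² = 394 < 676 = 26² → obtuse
2 of the 5 are obtuse.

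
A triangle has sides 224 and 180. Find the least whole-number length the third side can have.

45

The third side must be strictly greater than |224 − 180| = 44.
The smallest integer above 44 is 45.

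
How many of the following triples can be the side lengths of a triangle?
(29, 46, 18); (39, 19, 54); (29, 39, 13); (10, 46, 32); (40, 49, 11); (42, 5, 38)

(18,29,46): 18+29 > 46 → valid
(19,39,54): 19+39 > 54 → valid
(13,29,39): 13+29 > 39 → valid
(10,32,46): 10+32 ≤ 46 → not valid
(11,40,49): 11+40 > 49 → valid
(5,38,42): 5+38 > 42 → valid
5 of the 6 triples form a triangle.

5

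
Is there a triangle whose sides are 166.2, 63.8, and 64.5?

No

The longest side is 166.2, but the other two sum to only 128.3.
128.3 < 166.2, so the triangle inequality fails.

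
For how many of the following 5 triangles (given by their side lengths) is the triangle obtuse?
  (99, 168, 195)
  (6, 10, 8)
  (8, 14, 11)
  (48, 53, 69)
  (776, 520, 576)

(99,168,195): 99²+168² = 38025 = 195² → right
(6,10,8): 6²+8² = 100 = 10² → right
(8,14,11): 8²+11² = 185 < 196 = 14² → obtuse
(48,53,69): 48²+53² = 5113 > 4761 = 69² → acute
(776,520,576): 520²+576² = 602176 = 776² → right
1 of the 5 is obtuse.

1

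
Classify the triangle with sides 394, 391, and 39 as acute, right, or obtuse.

obtuse

Compare the square of the longest side to the sum of squares of the other two: 39² + 391² = 154402 < 155236 = 394².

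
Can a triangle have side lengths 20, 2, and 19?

The longest side is 20, and the other two sum to 21.
Since 21 > 20, the triangle inequality holds.

Yes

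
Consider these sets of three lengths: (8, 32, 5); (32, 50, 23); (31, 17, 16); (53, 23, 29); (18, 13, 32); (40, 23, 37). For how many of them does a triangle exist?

(5,8,32): 5+8 ≤ 32 → not valid
(23,32,50): 23+32 > 50 → valid
(16,17,31): 16+17 > 31 → valid
(23,29,53): 23+29 ≤ 53 → not valid
(13,18,32): 13+18 ≤ 32 → not valid
(23,37,40): 23+37 > 40 → valid
3 of the 6 triples form a triangle.

3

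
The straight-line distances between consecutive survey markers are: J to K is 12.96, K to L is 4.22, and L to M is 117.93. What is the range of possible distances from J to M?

The maximum is all hops collinear in one direction: 12.96 + 4.22 + 117.93 = 135.11.
The longest hop is 117.93; the others sum to 17.18. Folding the others back against it leaves at least 117.93 − 17.18 = 100.75.

100.75 ≤ JM ≤ 135.11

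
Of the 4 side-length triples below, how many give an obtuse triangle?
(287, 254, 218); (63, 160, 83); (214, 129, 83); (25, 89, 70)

1

(287,254,218): 218²+254² = 112040 > 82369 = 287² → acute
(63,160,83): 63+83 ≤ 160, not a triangle
(214,129,83): 83+129 ≤ 214, not a triangle
(25,89,70): 25²+70² = 5525 < 7921 = 89² → obtuse
1 of the 4 is obtuse.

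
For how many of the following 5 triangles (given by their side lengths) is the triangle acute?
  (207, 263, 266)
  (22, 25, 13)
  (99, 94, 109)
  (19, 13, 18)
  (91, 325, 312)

4

(207,263,266): 207²+263² = 112018 > 70756 = 266² → acute
(22,25,13): 13²+22² = 653 > 625 = 25² → acute
(99,94,109): 94²+99² = 18637 > 11881 = 109² → acute
(19,13,18): 13²+18² = 493 > 361 = 19² → acute
(91,325,312): 91²+312² = 105625 = 325² → right
4 of the 5 are acute.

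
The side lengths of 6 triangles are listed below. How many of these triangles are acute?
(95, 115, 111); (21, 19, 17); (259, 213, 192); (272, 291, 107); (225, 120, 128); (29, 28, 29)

5

(95,115,111): 95²+111² = 21346 > 13225 = 115² → acute
(21,19,17): 17²+19² = 650 > 441 = 21² → acute
(259,213,192): 192²+213² = 82233 > 67081 = 259² → acute
(272,291,107): 107²+272² = 85433 > 84681 = 291² → acute
(225,120,128): 120²+128² = 30784 < 50625 = 225² → obtuse
(29,28,29): 28²+29² = 1625 > 841 = 29² → acute
5 of the 6 are acute.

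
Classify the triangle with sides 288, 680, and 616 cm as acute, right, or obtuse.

Compare the square of the longest side to the sum of squares of the other two: 288² + 616² = 462400 = 680².

right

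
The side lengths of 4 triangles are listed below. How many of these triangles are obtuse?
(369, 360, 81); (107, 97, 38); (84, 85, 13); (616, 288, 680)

(369,360,81): 81²+360² = 136161 = 369² → right
(107,97,38): 38²+97² = 10853 < 11449 = 107² → obtuse
(84,85,13): 13²+84² = 7225 = 85² → right
(616,288,680): 288²+616² = 462400 = 680² → right
1 of the 4 is obtuse.

1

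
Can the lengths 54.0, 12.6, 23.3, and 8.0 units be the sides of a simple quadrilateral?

No

For a quadrilateral, each side must be shorter than the sum of the others.
Here the longest side is 54.0, but the remaining 3 sides sum to only 43.9.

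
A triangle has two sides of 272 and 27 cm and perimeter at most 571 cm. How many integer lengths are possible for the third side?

27

Triangle inequality: 245 < x < 299. Perimeter ≤ 571 gives x ≤ 571 − 272 − 27 = 272.
So 245 < x ≤ 272; integers 246 through 272: 27 values.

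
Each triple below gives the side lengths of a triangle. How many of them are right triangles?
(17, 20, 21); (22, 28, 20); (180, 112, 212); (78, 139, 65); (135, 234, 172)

1

(17,20,21): 17²+20² = 689 > 441 = 21² → acute
(22,28,20): 20²+22² = 884 > 784 = 28² → acute
(180,112,212): 112²+180² = 44944 = 212² → right
(78,139,65): 65²+78² = 10309 < 19321 = 139² → obtuse
(135,234,172): 135²+172² = 47809 < 54756 = 234² → obtuse
1 of the 5 is right.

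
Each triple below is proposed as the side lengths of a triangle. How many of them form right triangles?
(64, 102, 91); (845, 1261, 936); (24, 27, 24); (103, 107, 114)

(64,102,91): 64²+91² = 12377 > 10404 = 102² → acute
(845,1261,936): 845²+936² = 1590121 = 1261² → right
(24,27,24): 24²+24² = 1152 > 729 = 27² → acute
(103,107,114): 103²+107² = 22058 > 12996 = 114² → acute
1 of the 4 is right.

1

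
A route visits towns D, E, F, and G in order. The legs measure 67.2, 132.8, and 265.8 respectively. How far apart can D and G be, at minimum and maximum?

65.8 ≤ DG ≤ 465.8

The maximum is all hops collinear in one direction: 67.2 + 132.8 + 265.8 = 465.8.
The longest hop is 265.8; the others sum to 200.0. Folding the others back against it leaves at least 265.8 − 200.0 = 65.8.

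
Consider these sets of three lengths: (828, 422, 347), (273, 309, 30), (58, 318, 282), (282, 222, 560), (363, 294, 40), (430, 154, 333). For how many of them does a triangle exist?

(347,422,828): 347+422 ≤ 828 → not valid
(30,273,309): 30+273 ≤ 309 → not valid
(58,282,318): 58+282 > 318 → valid
(222,282,560): 222+282 ≤ 560 → not valid
(40,294,363): 40+294 ≤ 363 → not valid
(154,333,430): 154+333 > 430 → valid
2 of the 6 triples form a triangle.

2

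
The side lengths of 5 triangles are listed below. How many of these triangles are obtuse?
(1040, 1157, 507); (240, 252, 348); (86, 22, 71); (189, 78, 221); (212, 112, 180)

(1040,1157,507): 507²+1040² = 1338649 = 1157² → right
(240,252,348): 240²+252² = 121104 = 348² → right
(86,22,71): 22²+71² = 5525 < 7396 = 86² → obtuse
(189,78,221): 78²+189² = 41805 < 48841 = 221² → obtuse
(212,112,180): 112²+180² = 44944 = 212² → right
2 of the 5 are obtuse.

2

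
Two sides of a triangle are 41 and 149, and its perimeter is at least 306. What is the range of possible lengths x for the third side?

Triangle inequality alone gives 108 < x < 190.
The perimeter condition gives x ≥ 306 − 41 − 149 = 116.
Intersecting the two: 116 ≤ x < 190.

116 ≤ x < 190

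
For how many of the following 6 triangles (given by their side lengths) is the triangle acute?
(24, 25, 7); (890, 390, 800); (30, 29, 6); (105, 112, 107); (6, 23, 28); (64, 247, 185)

1

(24,25,7): 7²+24² = 625 = 25² → right
(890,390,800): 390²+800² = 792100 = 890² → right
(30,29,6): 6²+29² = 877 < 900 = 30² → obtuse
(105,112,107): 105²+107² = 22474 > 12544 = 112² → acute
(6,23,28): 6²+23² = 565 < 784 = 28² → obtuse
(64,247,185): 64²+185² = 38321 < 61009 = 247² → obtuse
1 of the 6 is acute.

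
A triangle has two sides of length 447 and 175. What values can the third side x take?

By the triangle inequality, x must be less than 447 + 175 = 622 and greater than |447 − 175| = 272.

272 < x < 622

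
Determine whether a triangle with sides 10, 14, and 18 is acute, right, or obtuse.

Compare the square of the longest side to the sum of squares of the other two: 10² + 14² = 296 < 324 = 18².

obtuse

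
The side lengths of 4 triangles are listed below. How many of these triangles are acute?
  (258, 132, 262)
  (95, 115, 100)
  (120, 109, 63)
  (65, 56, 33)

3

(258,132,262): 132²+258² = 83988 > 68644 = 262² → acute
(95,115,100): 95²+100² = 19025 > 13225 = 115² → acute
(120,109,63): 63²+109² = 15850 > 14400 = 120² → acute
(65,56,33): 33²+56² = 4225 = 65² → right
3 of the 4 are acute.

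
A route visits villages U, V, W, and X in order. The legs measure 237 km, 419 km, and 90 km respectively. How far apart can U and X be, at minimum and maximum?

92 ≤ UX ≤ 746 km

The maximum is all hops collinear in one direction: 237 + 419 + 90 = 746.
The longest hop is 419; the others sum to 327. Folding the others back against it leaves at least 419 − 327 = 92.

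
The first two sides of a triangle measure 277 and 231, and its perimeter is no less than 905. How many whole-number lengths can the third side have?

111

Triangle inequality: 46 < x < 508. Perimeter ≥ 905 gives x ≥ 905 − 277 − 231 = 397.
So 397 ≤ x < 508; integers 397 through 507: 111 values.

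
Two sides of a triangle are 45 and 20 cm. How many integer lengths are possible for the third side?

The third side lies in the open interval (25, 65).
Integers from 26 to 64 inclusive: 64 − 26 + 1 = 39.

39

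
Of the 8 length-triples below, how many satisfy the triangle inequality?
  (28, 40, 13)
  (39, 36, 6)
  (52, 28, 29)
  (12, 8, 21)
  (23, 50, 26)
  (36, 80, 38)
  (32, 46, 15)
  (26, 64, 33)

4

(13,28,40): 13+28 > 40 → valid
(6,36,39): 6+36 > 39 → valid
(28,29,52): 28+29 > 52 → valid
(8,12,21): 8+12 ≤ 21 → not valid
(23,26,50): 23+26 ≤ 50 → not valid
(36,38,80): 36+38 ≤ 80 → not valid
(15,32,46): 15+32 > 46 → valid
(26,33,64): 26+33 ≤ 64 → not valid
4 of the 8 triples form a triangle.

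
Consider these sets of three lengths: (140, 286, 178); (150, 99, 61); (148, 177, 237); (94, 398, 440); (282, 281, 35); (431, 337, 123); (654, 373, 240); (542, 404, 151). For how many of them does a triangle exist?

(140,178,286): 140+178 > 286 → valid
(61,99,150): 61+99 > 150 → valid
(148,177,237): 148+177 > 237 → valid
(94,398,440): 94+398 > 440 → valid
(35,281,282): 35+281 > 282 → valid
(123,337,431): 123+337 > 431 → valid
(240,373,654): 240+373 ≤ 654 → not valid
(151,404,542): 151+404 > 542 → valid
7 of the 8 triples form a triangle.

7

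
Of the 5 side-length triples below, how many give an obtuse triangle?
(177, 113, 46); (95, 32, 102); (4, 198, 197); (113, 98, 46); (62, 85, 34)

4

(177,113,46): 46+113 ≤ 177, not a triangle
(95,32,102): 32²+95² = 10049 < 10404 = 102² → obtuse
(4,198,197): 4²+197² = 38825 < 39204 = 198² → obtuse
(113,98,46): 46²+98² = 11720 < 12769 = 113² → obtuse
(62,85,34): 34²+62² = 5000 < 7225 = 85² → obtuse
4 of the 5 are obtuse.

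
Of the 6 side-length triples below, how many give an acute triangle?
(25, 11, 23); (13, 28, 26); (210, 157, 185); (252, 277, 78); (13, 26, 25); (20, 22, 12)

5

(25,11,23): 11²+23² = 650 > 625 = 25² → acute
(13,28,26): 13²+26² = 845 > 784 = 28² → acute
(210,157,185): 157²+185² = 58874 > 44100 = 210² → acute
(252,277,78): 78²+252² = 69588 < 76729 = 277² → obtuse
(13,26,25): 13²+25² = 794 > 676 = 26² → acute
(20,22,12): 12²+20² = 544 > 484 = 22² → acute
5 of the 6 are acute.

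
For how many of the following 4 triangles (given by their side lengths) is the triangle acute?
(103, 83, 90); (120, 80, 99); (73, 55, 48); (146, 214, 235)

(103,83,90): 83²+90² = 14989 > 10609 = 103² → acute
(120,80,99): 80²+99² = 16201 > 14400 = 120² → acute
(73,55,48): 48²+55² = 5329 = 73² → right
(146,214,235): 146²+214² = 67112 > 55225 = 235² → acute
3 of the 4 are acute.

3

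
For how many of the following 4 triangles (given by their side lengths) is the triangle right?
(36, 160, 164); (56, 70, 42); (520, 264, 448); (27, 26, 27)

3

(36,160,164): 36²+160² = 26896 = 164² → right
(56,70,42): 42²+56² = 4900 = 70² → right
(520,264,448): 264²+448² = 270400 = 520² → right
(27,26,27): 26²+27² = 1405 > 729 = 27² → acute
3 of the 4 are right.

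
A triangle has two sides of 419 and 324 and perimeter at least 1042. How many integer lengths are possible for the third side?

444

Triangle inequality: 95 < x < 743. Perimeter ≥ 1042 gives x ≥ 1042 − 419 − 324 = 299.
So 299 ≤ x < 743; integers 299 through 742: 444 values.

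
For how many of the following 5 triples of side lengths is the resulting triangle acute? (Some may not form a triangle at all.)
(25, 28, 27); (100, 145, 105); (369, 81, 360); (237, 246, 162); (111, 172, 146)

(25,28,27): 25²+27² = 1354 > 784 = 28² → acute
(100,145,105): 100²+105² = 21025 = 145² → right
(369,81,360): 81²+360² = 136161 = 369² → right
(237,246,162): 162²+237² = 82413 > 60516 = 246² → acute
(111,172,146): 111²+146² = 33637 > 29584 = 172² → acute
3 of the 5 are acute.

3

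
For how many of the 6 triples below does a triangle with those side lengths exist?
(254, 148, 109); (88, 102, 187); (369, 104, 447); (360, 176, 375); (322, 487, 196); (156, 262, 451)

(109,148,254): 109+148 > 254 → valid
(88,102,187): 88+102 > 187 → valid
(104,369,447): 104+369 > 447 → valid
(176,360,375): 176+360 > 375 → valid
(196,322,487): 196+322 > 487 → valid
(156,262,451): 156+262 ≤ 451 → not valid
5 of the 6 triples form a triangle.

5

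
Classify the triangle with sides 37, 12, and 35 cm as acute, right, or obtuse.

right

Compare the square of the longest side to the sum of squares of the other two: 12² + 35² = 1369 = 37².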